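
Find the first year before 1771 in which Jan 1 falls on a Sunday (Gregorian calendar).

Jan 1 advances by 2 weekdays after a leap year and by 1 after a common year.
1771: Jan 1 is Tuesday.
1770: Monday
1769: Sunday
1769 begins on a Sunday

1769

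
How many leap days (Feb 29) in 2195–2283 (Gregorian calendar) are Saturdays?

Leap years in 2195–2283: 21 of them.
Feb 29 weekday advances by 5 (mod 7) from one leap year to the next four years later (or differs when a century non-leap intervenes).
Leap-day weekdays: 2196:Mon 2204:Wed 2208:Mon 2212:Sat✓ 2216:Thu 2220:Tue 2224:Sun 2228:Fri 2232:Wed 2236:Mon 2240:Sat✓ 2244:Thu 2248:Tue 2252:Sun 2256:Fri 2260:Wed 2264:Mon 2268:Sat✓ 2272:Thu 2276:Tue 2280:Sun
Saturday: 2212, 2240, 2268 → 3.

3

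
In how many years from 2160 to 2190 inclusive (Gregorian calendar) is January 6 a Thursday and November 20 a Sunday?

3

Check each year's weekday for January 6 and November 20:
  2160: Sun/Thu  2161: Tue/Fri  2162: Wed/Sat  2163: Thu/Sun ✓  2164: Fri/Tue  2165: Sun/Wed  2166: Mon/Thu  2167: Tue/Fri  2168: Wed/Sun  2169: Fri/Mon  2170: Sat/Tue  2171: Sun/Wed  2172: Mon/Fri  2173: Wed/Sat  …(3 more)…  2177: Mon/Thu  2178: Tue/Fri  2179: Wed/Sat  2180: Thu/Mon  2181: Sat/Tue  2182: Sun/Wed  2183: Mon/Thu  2184: Tue/Sat  2185: Thu/Sun ✓  2186: Fri/Mon  2187: Sat/Tue  2188: Sun/Thu  2189: Tue/Fri  2190: Wed/Sat
Both conditions hold in: 2163, 2174, 2185 — 3.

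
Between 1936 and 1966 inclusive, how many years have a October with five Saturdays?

15

October has 31 days; it has five Saturdays when Saturday falls among the first (month-length − 28) days — i.e. when October 1 is one of Saturday/Friday/Thursday.
October 1 by year: 1936:Thu✓ 1937:Fri✓ 1938:Sat✓ 1939:Sun 1940:Tue 1941:Wed 1942:Thu✓ 1943:Fri✓ 1944:Sun 1945:Mon 1946:Tue 1947:Wed 1948:Fri✓ 1949:Sat✓ 1950:Sun 1951:Mon 1952:Wed 1953:Thu✓ 1954:Fri✓ 1955:Sat✓ 1956:Mon 1957:Tue 1958:Wed 1959:Thu✓ 1960:Sat✓ 1961:Sun 1962:Mon 1963:Tue 1964:Thu✓ 1965:Fri✓ 1966:Sat✓
Years with five Saturdays: 1936, 1937, 1938, 1942, 1943, 1948, 1949, 1953, 1954, 1955, 1959, 1960, 1964, 1965, 1966 → 15.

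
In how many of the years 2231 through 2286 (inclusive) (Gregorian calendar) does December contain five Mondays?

24

December has 31 days; it has five Mondays when Monday falls among the first (month-length − 28) days — i.e. when December 1 is one of Monday/Sunday/Saturday.
December 1 by year: 2231:Thu 2232:Sat✓ 2233:Sun✓ 2234:Mon✓ 2235:Tue 2236:Thu 2237:Fri 2238:Sat✓ 2239:Sun✓ 2240:Tue 2241:Wed 2242:Thu 2243:Fri 2244:Sun✓ 2245:Mon✓ …(26 more)… 2272:Sun✓ 2273:Mon✓ 2274:Tue 2275:Wed 2276:Fri 2277:Sat✓ 2278:Sun✓ 2279:Mon✓ 2280:Wed 2281:Thu 2282:Fri 2283:Sat✓ 2284:Mon✓ 2285:Tue 2286:Wed
Years with five Mondays: 2232, 2233, 2234, 2238, 2239, 2244, 2245, 2249, 2250, 2251, 2255, 2256, 2260, 2261, 2262, 2266, 2267, 2272, 2273, 2277, 2278, 2279, 2283, 2284 → 24.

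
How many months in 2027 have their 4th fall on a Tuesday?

1

Check the 4th of each month of 2027: Jan 4: Mon, Feb 4: Thu, Mar 4: Thu, Apr 4: Sun, May 4: Tue, Jun 4: Fri, Jul 4: Sun, Aug 4: Wed, Sep 4: Sat, Oct 4: Mon, Nov 4: Thu, Dec 4: Sat.
Tuesday occurs in May — 1 month.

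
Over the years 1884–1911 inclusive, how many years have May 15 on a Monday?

Track May 15's weekday year by year (advancing +1, or +2 across a Feb 29):
  1884: Thu  1885: Fri (+1)  1886: Sat (+1)  1887: Sun (+1)  1888: Tue (+2)
  1889: Wed (+1)  1890: Thu (+1)  1891: Fri (+1)  1892: Sun (+2)  1893: Mon (+1) ✓
  1894: Tue (+1)  1895: Wed (+1)  1896: Fri (+2)  1897: Sat (+1)  1898: Sun (+1)
  1899: Mon (+1) ✓  1900: Tue (+1)  1901: Wed (+1)  1902: Thu (+1)  1903: Fri (+1)
  1904: Sun (+2)  1905: Mon (+1) ✓  1906: Tue (+1)  1907: Wed (+1)  1908: Fri (+2)
  1909: Sat (+1)  1910: Sun (+1)  1911: Mon (+1) ✓
Monday years: 1893, 1899, 1905, 1911 — 4 in total.

4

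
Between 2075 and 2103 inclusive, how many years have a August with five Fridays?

12

August has 31 days; it has five Fridays when Friday falls among the first (month-length − 28) days — i.e. when August 1 is one of Friday/Thursday/Wednesday.
August 1 by year: 2075:Thu✓ 2076:Sat 2077:Sun 2078:Mon 2079:Tue 2080:Thu✓ 2081:Fri✓ 2082:Sat 2083:Sun 2084:Tue 2085:Wed✓ 2086:Thu✓ 2087:Fri✓ 2088:Sun 2089:Mon 2090:Tue 2091:Wed✓ 2092:Fri✓ 2093:Sat 2094:Sun 2095:Mon 2096:Wed✓ 2097:Thu✓ 2098:Fri✓ 2099:Sat 2100:Sun 2101:Mon 2102:Tue 2103:Wed✓
Years with five Fridays: 2075, 2080, 2081, 2085, 2086, 2087, 2091, 2092, 2096, 2097, 2098, 2103 → 12.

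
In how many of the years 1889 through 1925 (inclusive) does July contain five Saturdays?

15

July has 31 days; it has five Saturdays when Saturday falls among the first (month-length − 28) days — i.e. when July 1 is one of Saturday/Friday/Thursday.
July 1 by year: 1889:Mon 1890:Tue 1891:Wed 1892:Fri✓ 1893:Sat✓ 1894:Sun 1895:Mon 1896:Wed 1897:Thu✓ 1898:Fri✓ 1899:Sat✓ 1900:Sun 1901:Mon 1902:Tue 1903:Wed …(7 more)… 1911:Sat✓ 1912:Mon 1913:Tue 1914:Wed 1915:Thu✓ 1916:Sat✓ 1917:Sun 1918:Mon 1919:Tue 1920:Thu✓ 1921:Fri✓ 1922:Sat✓ 1923:Sun 1924:Tue 1925:Wed
Years with five Saturdays: 1892, 1893, 1897, 1898, 1899, 1904, 1905, 1909, 1910, 1911, 1915, 1916, 1920, 1921, 1922 → 15.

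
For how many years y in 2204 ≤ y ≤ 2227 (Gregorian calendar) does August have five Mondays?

9

August has 31 days; it has five Mondays when Monday falls among the first (month-length − 28) days — i.e. when August 1 is one of Monday/Sunday/Saturday.
August 1 by year: 2204:Wed 2205:Thu 2206:Fri 2207:Sat✓ 2208:Mon✓ 2209:Tue 2210:Wed 2211:Thu 2212:Sat✓ 2213:Sun✓ 2214:Mon✓ 2215:Tue 2216:Thu 2217:Fri 2218:Sat✓ 2219:Sun✓ 2220:Tue 2221:Wed 2222:Thu 2223:Fri 2224:Sun✓ 2225:Mon✓ 2226:Tue 2227:Wed
Years with five Mondays: 2207, 2208, 2212, 2213, 2214, 2218, 2219, 2224, 2225 → 9.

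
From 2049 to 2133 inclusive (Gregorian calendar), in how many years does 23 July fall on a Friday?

13

Track 23 July's weekday year by year (advancing +1, or +2 across a Feb 29):
  2049: Fri ✓  2050: Sat (+1)  2051: Sun (+1)  2052: Tue (+2)  2053: Wed (+1)
  2054: Thu (+1)  2055: Fri (+1) ✓  2056: Sun (+2)  2057: Mon (+1)  2058: Tue (+1)
  2059: Wed (+1)  2060: Fri (+2) ✓  2061: Sat (+1)  2062: Sun (+1)  … (57 more years) …
  2120: Tue (+2)  2121: Wed (+1)  2122: Thu (+1)  2123: Fri (+1) ✓  2124: Sun (+2)
  2125: Mon (+1)  2126: Tue (+1)  2127: Wed (+1)  2128: Fri (+2) ✓  2129: Sat (+1)
  2130: Sun (+1)  2131: Mon (+1)  2132: Wed (+2)  2133: Thu (+1)
Friday years: 2049, 2055, 2060, 2066, 2077, 2083, 2088, 2094, 2100, 2106, 2117, 2123, 2128 — 13 in total.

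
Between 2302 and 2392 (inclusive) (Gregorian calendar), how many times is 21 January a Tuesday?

Track 21 January's weekday year by year (advancing +1, or +2 across a Feb 29):
  2302: Tue ✓  2303: Wed (+1)  2304: Thu (+1)  2305: Sat (+2)  2306: Sun (+1)
  2307: Mon (+1)  2308: Tue (+1) ✓  2309: Thu (+2)  2310: Fri (+1)  2311: Sat (+1)
  2312: Sun (+1)  2313: Tue (+2) ✓  2314: Wed (+1)  2315: Thu (+1)  … (63 more years) …
  2379: Sun (+1)  2380: Mon (+1)  2381: Wed (+2)  2382: Thu (+1)  2383: Fri (+1)
  2384: Sat (+1)  2385: Mon (+2)  2386: Tue (+1) ✓  2387: Wed (+1)  2388: Thu (+1)
  2389: Sat (+2)  2390: Sun (+1)  2391: Mon (+1)  2392: Tue (+1) ✓
Tuesday years: 2302, 2308, 2313, 2319, 2330, 2336, 2341, 2347, 2358, 2364, 2369, 2375, 2386, 2392 — 14 in total.

14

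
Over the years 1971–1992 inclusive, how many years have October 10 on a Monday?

3

Track October 10's weekday year by year (advancing +1, or +2 across a Feb 29):
  1971: Sun  1972: Tue (+2)  1973: Wed (+1)  1974: Thu (+1)  1975: Fri (+1)
  1976: Sun (+2)  1977: Mon (+1) ✓  1978: Tue (+1)  1979: Wed (+1)  1980: Fri (+2)
  1981: Sat (+1)  1982: Sun (+1)  1983: Mon (+1) ✓  1984: Wed (+2)  1985: Thu (+1)
  1986: Fri (+1)  1987: Sat (+1)  1988: Mon (+2) ✓  1989: Tue (+1)  1990: Wed (+1)
  1991: Thu (+1)  1992: Sat (+2)
Monday years: 1977, 1983, 1988 — 3 in total.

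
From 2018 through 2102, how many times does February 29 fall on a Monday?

Leap years in 2018–2102: 20 of them.
Feb 29 weekday advances by 5 (mod 7) from one leap year to the next four years later (or differs when a century non-leap intervenes).
Leap-day weekdays: 2020:Sat 2024:Thu 2028:Tue 2032:Sun 2036:Fri 2040:Wed 2044:Mon✓ 2048:Sat 2052:Thu 2056:Tue 2060:Sun 2064:Fri 2068:Wed 2072:Mon✓ 2076:Sat 2080:Thu 2084:Tue 2088:Sun 2092:Fri 2096:Wed
Monday: 2044, 2072 → 2.

2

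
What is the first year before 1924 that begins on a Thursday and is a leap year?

1920

Jan 1 advances by 2 weekdays after a leap year and by 1 after a common year.
1924: Jan 1 is Tuesday (leap).
1923: Monday
1922: Sunday
1921: Saturday
1920: Thursday (leap)
1920 begins on a Thursday and is a leap year.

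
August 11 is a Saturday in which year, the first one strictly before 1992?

From one year to the next, a fixed date's weekday advances by 1, or by 2 when a Feb 29 lies between the two dates.
1992: August 11 is Tuesday.
1991: Sunday (−2)
1990: Saturday (−1)
August 11 falls on a Saturday in 1990.

1990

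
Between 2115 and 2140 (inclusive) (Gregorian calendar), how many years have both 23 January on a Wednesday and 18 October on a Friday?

Check each year's weekday for 23 January and 18 October:
  2115: Wed/Fri ✓  2116: Thu/Sun  2117: Sat/Mon  2118: Sun/Tue  2119: Mon/Wed  2120: Tue/Fri  2121: Thu/Sat  2122: Fri/Sun  2123: Sat/Mon  2124: Sun/Wed  2125: Tue/Thu  2126: Wed/Fri ✓  2127: Thu/Sat  2128: Fri/Mon  2129: Sun/Tue  2130: Mon/Wed  2131: Tue/Thu  2132: Wed/Sat  2133: Fri/Sun  2134: Sat/Mon  2135: Sun/Tue  2136: Mon/Thu  2137: Wed/Fri ✓  2138: Thu/Sat  2139: Fri/Sun  2140: Sat/Tue
Both conditions hold in: 2115, 2126, 2137 — 3.

3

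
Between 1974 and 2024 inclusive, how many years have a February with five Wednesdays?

February has 28 days (29 in leap years); it has five Wednesdays when Wednesday falls among the first (month-length − 28) days — i.e. when February 1 is Wednesday in a leap year (never in a common year).
February 1 by year: 1974:Fri 1975:Sat 1976:Sun 1977:Tue 1978:Wed 1979:Thu 1980:Fri 1981:Sun 1982:Mon 1983:Tue 1984:Wed✓ 1985:Fri 1986:Sat 1987:Sun 1988:Mon …(21 more)… 2010:Mon 2011:Tue 2012:Wed✓ 2013:Fri 2014:Sat 2015:Sun 2016:Mon 2017:Wed 2018:Thu 2019:Fri 2020:Sat 2021:Mon 2022:Tue 2023:Wed 2024:Thu
Years with five Wednesdays: 1984, 2012 → 2.

2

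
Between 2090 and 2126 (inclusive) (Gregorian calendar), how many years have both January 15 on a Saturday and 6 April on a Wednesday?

4

Check each year's weekday for January 15 and 6 April:
  2090: Sun/Thu  2091: Mon/Fri  2092: Tue/Sun  2093: Thu/Mon  2094: Fri/Tue  2095: Sat/Wed ✓  2096: Sun/Fri  2097: Tue/Sat  2098: Wed/Sun  2099: Thu/Mon  2100: Fri/Tue  2101: Sat/Wed ✓  2102: Sun/Thu  2103: Mon/Fri  …(9 more)…  2113: Sun/Thu  2114: Mon/Fri  2115: Tue/Sat  2116: Wed/Mon  2117: Fri/Tue  2118: Sat/Wed ✓  2119: Sun/Thu  2120: Mon/Sat  2121: Wed/Sun  2122: Thu/Mon  2123: Fri/Tue  2124: Sat/Thu  2125: Mon/Fri  2126: Tue/Sat
Both conditions hold in: 2095, 2101, 2107, 2118 — 4.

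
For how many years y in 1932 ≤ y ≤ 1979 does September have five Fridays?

September has 30 days; it has five Fridays when Friday falls among the first (month-length − 28) days — i.e. when September 1 is one of Friday/Thursday.
September 1 by year: 1932:Thu✓ 1933:Fri✓ 1934:Sat 1935:Sun 1936:Tue 1937:Wed 1938:Thu✓ 1939:Fri✓ 1940:Sun 1941:Mon 1942:Tue 1943:Wed 1944:Fri✓ 1945:Sat 1946:Sun …(18 more)… 1965:Wed 1966:Thu✓ 1967:Fri✓ 1968:Sun 1969:Mon 1970:Tue 1971:Wed 1972:Fri✓ 1973:Sat 1974:Sun 1975:Mon 1976:Wed 1977:Thu✓ 1978:Fri✓ 1979:Sat
Years with five Fridays: 1932, 1933, 1938, 1939, 1944, 1949, 1950, 1955, 1960, 1961, 1966, 1967, 1972, 1977, 1978 → 15.

15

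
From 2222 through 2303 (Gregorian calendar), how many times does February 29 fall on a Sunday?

3

Leap years in 2222–2303: 19 of them.
Feb 29 weekday advances by 5 (mod 7) from one leap year to the next four years later (or differs when a century non-leap intervenes).
Leap-day weekdays: 2224:Sun✓ 2228:Fri 2232:Wed 2236:Mon 2240:Sat 2244:Thu 2248:Tue 2252:Sun✓ 2256:Fri 2260:Wed 2264:Mon 2268:Sat 2272:Thu 2276:Tue 2280:Sun✓ 2284:Fri 2288:Wed 2292:Mon 2296:Sat
Sunday: 2224, 2252, 2280 → 3.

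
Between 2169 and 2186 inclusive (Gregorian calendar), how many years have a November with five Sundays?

November has 30 days; it has five Sundays when Sunday falls among the first (month-length − 28) days — i.e. when November 1 is one of Sunday/Saturday.
November 1 by year: 2169:Wed 2170:Thu 2171:Fri 2172:Sun✓ 2173:Mon 2174:Tue 2175:Wed 2176:Fri 2177:Sat✓ 2178:Sun✓ 2179:Mon 2180:Wed 2181:Thu 2182:Fri 2183:Sat✓ 2184:Mon 2185:Tue 2186:Wed
Years with five Sundays: 2172, 2177, 2178, 2183 → 4.

4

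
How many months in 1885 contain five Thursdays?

5

A month of length L has five Thursdays iff its first Thursday is on day ≤ L−28 (so day 1–3 in a 31-day month, 1–2 in a 30-day month, day 1 in a leap February).
Checking each month of 1885: Jan starts Thu (31d) ✓; Feb starts Sun (28d); Mar starts Sun (31d); Apr starts Wed (30d) ✓; May starts Fri (31d); Jun starts Mon (30d); Jul starts Wed (31d) ✓; Aug starts Sat (31d); Sep starts Tue (30d); Oct starts Thu (31d) ✓; Nov starts Sun (30d); Dec starts Tue (31d) ✓.
Five-Thursday months: January, April, July, October, December → 5.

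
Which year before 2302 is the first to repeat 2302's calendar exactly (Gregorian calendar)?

Two years share a calendar iff Jan 1 falls on the same weekday and both are leap or both are common. 2302: Jan 1 is Wednesday, common year.
2301: Jan 1 Tuesday, common
2300: Jan 1 Monday, common
2299: Jan 1 Sunday, common
2298: Jan 1 Saturday, common
2297: Jan 1 Friday, common
2296: Jan 1 Wednesday, leap
2295: Jan 1 Tuesday, common
2294: Jan 1 Monday, common
2293: Jan 1 Sunday, common
2292: Jan 1 Friday, leap
2291: Jan 1 Thursday, common
2290: Jan 1 Wednesday, common
2290 matches on both conditions.

2290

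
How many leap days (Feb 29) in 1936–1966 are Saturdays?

2

Leap years in 1936–1966: 8 of them.
Feb 29 weekday advances by 5 (mod 7) from one leap year to the next four years later (or differs when a century non-leap intervenes).
Leap-day weekdays: 1936:Sat✓ 1940:Thu 1944:Tue 1948:Sun 1952:Fri 1956:Wed 1960:Mon 1964:Sat✓
Saturday: 1936, 1964 → 2.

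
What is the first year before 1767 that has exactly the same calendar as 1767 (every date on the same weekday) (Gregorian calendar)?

Two years share a calendar iff Jan 1 falls on the same weekday and both are leap or both are common. 1767: Jan 1 is Thursday, common year.
1766: Jan 1 Wednesday, common
1765: Jan 1 Tuesday, common
1764: Jan 1 Sunday, leap
1763: Jan 1 Saturday, common
1762: Jan 1 Friday, common
1761: Jan 1 Thursday, common
1761 matches on both conditions.

1761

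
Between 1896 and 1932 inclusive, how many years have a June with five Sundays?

10

June has 30 days; it has five Sundays when Sunday falls among the first (month-length − 28) days — i.e. when June 1 is one of Sunday/Saturday.
June 1 by year: 1896:Mon 1897:Tue 1898:Wed 1899:Thu 1900:Fri 1901:Sat✓ 1902:Sun✓ 1903:Mon 1904:Wed 1905:Thu 1906:Fri 1907:Sat✓ 1908:Mon 1909:Tue 1910:Wed …(7 more)… 1918:Sat✓ 1919:Sun✓ 1920:Tue 1921:Wed 1922:Thu 1923:Fri 1924:Sun✓ 1925:Mon 1926:Tue 1927:Wed 1928:Fri 1929:Sat✓ 1930:Sun✓ 1931:Mon 1932:Wed
Years with five Sundays: 1901, 1902, 1907, 1912, 1913, 1918, 1919, 1924, 1929, 1930 → 10.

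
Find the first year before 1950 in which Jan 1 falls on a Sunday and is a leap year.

1928

Jan 1 advances by 2 weekdays after a leap year and by 1 after a common year.
1950: Jan 1 is Sunday.
1949: Saturday
1948: Thursday (leap)
1947: Wednesday
1946: Tuesday
1945: Monday
1944: Saturday (leap)
1943: Friday
1942: Thursday
1941: Wednesday
1940: Monday (leap)
1939: Sunday
1938: Saturday
1937: Friday
1936: Wednesday (leap)
1935: Tuesday
1934: Monday
1933: Sunday
1932: Friday (leap)
1931: Thursday
1930: Wednesday
1929: Tuesday
1928: Sunday (leap)
1928 begins on a Sunday and is a leap year.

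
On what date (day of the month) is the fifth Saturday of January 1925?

January 1, 1925 is a Thursday, so the first Saturday is the 3rd.
The fifth Saturday is 3 + 28 = 31.

31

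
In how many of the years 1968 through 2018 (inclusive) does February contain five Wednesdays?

2

February has 28 days (29 in leap years); it has five Wednesdays when Wednesday falls among the first (month-length − 28) days — i.e. when February 1 is Wednesday in a leap year (never in a common year).
February 1 by year: 1968:Thu 1969:Sat 1970:Sun 1971:Mon 1972:Tue 1973:Thu 1974:Fri 1975:Sat 1976:Sun 1977:Tue 1978:Wed 1979:Thu 1980:Fri 1981:Sun 1982:Mon …(21 more)… 2004:Sun 2005:Tue 2006:Wed 2007:Thu 2008:Fri 2009:Sun 2010:Mon 2011:Tue 2012:Wed✓ 2013:Fri 2014:Sat 2015:Sun 2016:Mon 2017:Wed 2018:Thu
Years with five Wednesdays: 1984, 2012 → 2.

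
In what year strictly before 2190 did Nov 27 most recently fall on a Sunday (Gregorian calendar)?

From one year to the next, a fixed date's weekday advances by 1, or by 2 when a Feb 29 lies between the two dates.
2190: November 27 is Saturday.
2189: Friday (−1)
2188: Thursday (−1)
2187: Tuesday (−2)
2186: Monday (−1)
2185: Sunday (−1)
Nov 27 falls on a Sunday in 2185.

2185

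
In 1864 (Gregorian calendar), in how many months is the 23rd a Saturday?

Check the 23rd of each month of 1864: Jan 23: Sat, Feb 23: Tue, Mar 23: Wed, Apr 23: Sat, May 23: Mon, Jun 23: Thu, Jul 23: Sat, Aug 23: Tue, Sep 23: Fri, Oct 23: Sun, Nov 23: Wed, Dec 23: Fri.
Saturday occurs in January, April, July — 3 months.

3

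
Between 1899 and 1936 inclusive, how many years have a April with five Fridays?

9

April has 30 days; it has five Fridays when Friday falls among the first (month-length − 28) days — i.e. when April 1 is one of Friday/Thursday.
April 1 by year: 1899:Sat 1900:Sun 1901:Mon 1902:Tue 1903:Wed 1904:Fri✓ 1905:Sat 1906:Sun 1907:Mon 1908:Wed 1909:Thu✓ 1910:Fri✓ 1911:Sat 1912:Mon 1913:Tue …(8 more)… 1922:Sat 1923:Sun 1924:Tue 1925:Wed 1926:Thu✓ 1927:Fri✓ 1928:Sun 1929:Mon 1930:Tue 1931:Wed 1932:Fri✓ 1933:Sat 1934:Sun 1935:Mon 1936:Wed
Years with five Fridays: 1904, 1909, 1910, 1915, 1920, 1921, 1926, 1927, 1932 → 9.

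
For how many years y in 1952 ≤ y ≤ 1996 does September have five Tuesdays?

13

September has 30 days; it has five Tuesdays when Tuesday falls among the first (month-length − 28) days — i.e. when September 1 is one of Tuesday/Monday.
September 1 by year: 1952:Mon✓ 1953:Tue✓ 1954:Wed 1955:Thu 1956:Sat 1957:Sun 1958:Mon✓ 1959:Tue✓ 1960:Thu 1961:Fri 1962:Sat 1963:Sun 1964:Tue✓ 1965:Wed 1966:Thu …(15 more)… 1982:Wed 1983:Thu 1984:Sat 1985:Sun 1986:Mon✓ 1987:Tue✓ 1988:Thu 1989:Fri 1990:Sat 1991:Sun 1992:Tue✓ 1993:Wed 1994:Thu 1995:Fri 1996:Sun
Years with five Tuesdays: 1952, 1953, 1958, 1959, 1964, 1969, 1970, 1975, 1980, 1981, 1986, 1987, 1992 → 13.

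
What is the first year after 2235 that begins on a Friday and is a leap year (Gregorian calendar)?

2236

Jan 1 advances by 2 weekdays after a leap year and by 1 after a common year.
2235: Jan 1 is Thursday.
2236: Friday (leap)
2236 begins on a Friday and is a leap year.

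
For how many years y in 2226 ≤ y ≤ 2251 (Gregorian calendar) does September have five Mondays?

8

September has 30 days; it has five Mondays when Monday falls among the first (month-length − 28) days — i.e. when September 1 is one of Monday/Sunday.
September 1 by year: 2226:Fri 2227:Sat 2228:Mon✓ 2229:Tue 2230:Wed 2231:Thu 2232:Sat 2233:Sun✓ 2234:Mon✓ 2235:Tue 2236:Thu 2237:Fri 2238:Sat 2239:Sun✓ 2240:Tue 2241:Wed 2242:Thu 2243:Fri 2244:Sun✓ 2245:Mon✓ 2246:Tue 2247:Wed 2248:Fri 2249:Sat 2250:Sun✓ 2251:Mon✓
Years with five Mondays: 2228, 2233, 2234, 2239, 2244, 2245, 2250, 2251 → 8.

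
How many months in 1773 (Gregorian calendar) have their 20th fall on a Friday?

Check the 20th of each month of 1773: Jan 20: Wed, Feb 20: Sat, Mar 20: Sat, Apr 20: Tue, May 20: Thu, Jun 20: Sun, Jul 20: Tue, Aug 20: Fri, Sep 20: Mon, Oct 20: Wed, Nov 20: Sat, Dec 20: Mon.
Friday occurs in August — 1 month.

1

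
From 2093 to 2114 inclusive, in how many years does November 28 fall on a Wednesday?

Track November 28's weekday year by year (advancing +1, or +2 across a Feb 29):
  2093: Sat  2094: Sun (+1)  2095: Mon (+1)  2096: Wed (+2) ✓  2097: Thu (+1)
  2098: Fri (+1)  2099: Sat (+1)  2100: Sun (+1)  2101: Mon (+1)  2102: Tue (+1)
  2103: Wed (+1) ✓  2104: Fri (+2)  2105: Sat (+1)  2106: Sun (+1)  2107: Mon (+1)
  2108: Wed (+2) ✓  2109: Thu (+1)  2110: Fri (+1)  2111: Sat (+1)  2112: Mon (+2)
  2113: Tue (+1)  2114: Wed (+1) ✓
Wednesday years: 2096, 2103, 2108, 2114 — 4 in total.

4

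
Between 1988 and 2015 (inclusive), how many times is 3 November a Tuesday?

Track 3 November's weekday year by year (advancing +1, or +2 across a Feb 29):
  1988: Thu  1989: Fri (+1)  1990: Sat (+1)  1991: Sun (+1)  1992: Tue (+2) ✓
  1993: Wed (+1)  1994: Thu (+1)  1995: Fri (+1)  1996: Sun (+2)  1997: Mon (+1)
  1998: Tue (+1) ✓  1999: Wed (+1)  2000: Fri (+2)  2001: Sat (+1)  2002: Sun (+1)
  2003: Mon (+1)  2004: Wed (+2)  2005: Thu (+1)  2006: Fri (+1)  2007: Sat (+1)
  2008: Mon (+2)  2009: Tue (+1) ✓  2010: Wed (+1)  2011: Thu (+1)  2012: Sat (+2)
  2013: Sun (+1)  2014: Mon (+1)  2015: Tue (+1) ✓
Tuesday years: 1992, 1998, 2009, 2015 — 4 in total.

4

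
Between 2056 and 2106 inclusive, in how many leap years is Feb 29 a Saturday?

Leap years in 2056–2106: 12 of them.
Feb 29 weekday advances by 5 (mod 7) from one leap year to the next four years later (or differs when a century non-leap intervenes).
Leap-day weekdays: 2056:Tue 2060:Sun 2064:Fri 2068:Wed 2072:Mon 2076:Sat✓ 2080:Thu 2084:Tue 2088:Sun 2092:Fri 2096:Wed 2104:Fri
Saturday: 2076 → 1.

1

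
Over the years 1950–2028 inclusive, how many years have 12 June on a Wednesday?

11

Track 12 June's weekday year by year (advancing +1, or +2 across a Feb 29):
  1950: Mon  1951: Tue (+1)  1952: Thu (+2)  1953: Fri (+1)  1954: Sat (+1)
  1955: Sun (+1)  1956: Tue (+2)  1957: Wed (+1) ✓  1958: Thu (+1)  1959: Fri (+1)
  1960: Sun (+2)  1961: Mon (+1)  1962: Tue (+1)  1963: Wed (+1) ✓  … (51 more years) …
  2015: Fri (+1)  2016: Sun (+2)  2017: Mon (+1)  2018: Tue (+1)  2019: Wed (+1) ✓
  2020: Fri (+2)  2021: Sat (+1)  2022: Sun (+1)  2023: Mon (+1)  2024: Wed (+2) ✓
  2025: Thu (+1)  2026: Fri (+1)  2027: Sat (+1)  2028: Mon (+2)
Wednesday years: 1957, 1963, 1968, 1974, 1985, 1991, 1996, 2002, 2013, 2019, 2024 — 11 in total.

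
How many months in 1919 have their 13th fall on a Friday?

1

Check the 13th of each month of 1919: Jan 13: Mon, Feb 13: Thu, Mar 13: Thu, Apr 13: Sun, May 13: Tue, Jun 13: Fri, Jul 13: Sun, Aug 13: Wed, Sep 13: Sat, Oct 13: Mon, Nov 13: Thu, Dec 13: Sat.
Friday occurs in June — 1 month.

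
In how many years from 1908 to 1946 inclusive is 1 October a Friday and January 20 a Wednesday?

Check each year's weekday for 1 October and January 20:
  1908: Thu/Mon  1909: Fri/Wed ✓  1910: Sat/Thu  1911: Sun/Fri  1912: Tue/Sat  1913: Wed/Mon  1914: Thu/Tue  1915: Fri/Wed ✓  1916: Sun/Thu  1917: Mon/Sat  1918: Tue/Sun  1919: Wed/Mon  1920: Fri/Tue  1921: Sat/Thu  …(11 more)…  1933: Sun/Fri  1934: Mon/Sat  1935: Tue/Sun  1936: Thu/Mon  1937: Fri/Wed ✓  1938: Sat/Thu  1939: Sun/Fri  1940: Tue/Sat  1941: Wed/Mon  1942: Thu/Tue  1943: Fri/Wed ✓  1944: Sun/Thu  1945: Mon/Sat  1946: Tue/Sun
Both conditions hold in: 1909, 1915, 1926, 1937, 1943 — 5.

5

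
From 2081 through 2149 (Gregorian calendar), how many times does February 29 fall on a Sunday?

Leap years in 2081–2149: 16 of them.
Feb 29 weekday advances by 5 (mod 7) from one leap year to the next four years later (or differs when a century non-leap intervenes).
Leap-day weekdays: 2084:Tue 2088:Sun✓ 2092:Fri 2096:Wed 2104:Fri 2108:Wed 2112:Mon 2116:Sat 2120:Thu 2124:Tue 2128:Sun✓ 2132:Fri 2136:Wed 2140:Mon 2144:Sat 2148:Thu
Sunday: 2088, 2128 → 2.

2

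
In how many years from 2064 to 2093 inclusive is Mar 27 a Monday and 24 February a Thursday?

1

Check each year's weekday for Mar 27 and 24 February:
  2064: Thu/Sun  2065: Fri/Tue  2066: Sat/Wed  2067: Sun/Thu  2068: Tue/Fri  2069: Wed/Sun  2070: Thu/Mon  2071: Fri/Tue  2072: Sun/Wed  2073: Mon/Fri  2074: Tue/Sat  2075: Wed/Sun  2076: Fri/Mon  2077: Sat/Wed  2078: Sun/Thu  2079: Mon/Fri  2080: Wed/Sat  2081: Thu/Mon  2082: Fri/Tue  2083: Sat/Wed  2084: Mon/Thu ✓  2085: Tue/Sat  2086: Wed/Sun  2087: Thu/Mon  2088: Sat/Tue  2089: Sun/Thu  2090: Mon/Fri  2091: Tue/Sat  2092: Thu/Sun  2093: Fri/Tue
Both conditions hold in: 2084 — 1.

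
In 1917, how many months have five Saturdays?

4

A month of length L has five Saturdays iff its first Saturday is on day ≤ L−28 (so day 1–3 in a 31-day month, 1–2 in a 30-day month, day 1 in a leap February).
Checking each month of 1917: Jan starts Mon (31d); Feb starts Thu (28d); Mar starts Thu (31d) ✓; Apr starts Sun (30d); May starts Tue (31d); Jun starts Fri (30d) ✓; Jul starts Sun (31d); Aug starts Wed (31d); Sep starts Sat (30d) ✓; Oct starts Mon (31d); Nov starts Thu (30d); Dec starts Sat (31d) ✓.
Five-Saturday months: March, June, September, December → 4.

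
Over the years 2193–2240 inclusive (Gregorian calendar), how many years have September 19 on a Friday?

7

Track September 19's weekday year by year (advancing +1, or +2 across a Feb 29):
  2193: Thu  2194: Fri (+1) ✓  2195: Sat (+1)  2196: Mon (+2)  2197: Tue (+1)
  2198: Wed (+1)  2199: Thu (+1)  2200: Fri (+1) ✓  2201: Sat (+1)  2202: Sun (+1)
  2203: Mon (+1)  2204: Wed (+2)  2205: Thu (+1)  2206: Fri (+1) ✓  … (20 more years) …
  2227: Wed (+1)  2228: Fri (+2) ✓  2229: Sat (+1)  2230: Sun (+1)  2231: Mon (+1)
  2232: Wed (+2)  2233: Thu (+1)  2234: Fri (+1) ✓  2235: Sat (+1)  2236: Mon (+2)
  2237: Tue (+1)  2238: Wed (+1)  2239: Thu (+1)  2240: Sat (+2)
Friday years: 2194, 2200, 2206, 2217, 2223, 2228, 2234 — 7 in total.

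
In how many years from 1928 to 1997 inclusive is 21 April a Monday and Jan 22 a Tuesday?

2

Check each year's weekday for 21 April and Jan 22:
  1928: Sat/Sun  1929: Sun/Tue  1930: Mon/Wed  1931: Tue/Thu  1932: Thu/Fri  1933: Fri/Sun  1934: Sat/Mon  1935: Sun/Tue  1936: Tue/Wed  1937: Wed/Fri  1938: Thu/Sat  1939: Fri/Sun  1940: Sun/Mon  1941: Mon/Wed  …(42 more)…  1984: Sat/Sun  1985: Sun/Tue  1986: Mon/Wed  1987: Tue/Thu  1988: Thu/Fri  1989: Fri/Sun  1990: Sat/Mon  1991: Sun/Tue  1992: Tue/Wed  1993: Wed/Fri  1994: Thu/Sat  1995: Fri/Sun  1996: Sun/Mon  1997: Mon/Wed
Both conditions hold in: 1952, 1980 — 2.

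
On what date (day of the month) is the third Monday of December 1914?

December 1, 1914 is a Tuesday, so the first Monday is the 7th.
The third Monday is 7 + 14 = 21.

21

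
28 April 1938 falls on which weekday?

Thursday

January 1, 1938 is a Saturday.
April 28 is day 118 of the year, i.e. 117 days after Jan 1.
117 mod 7 = 5, so advance 5 weekdays from Saturday: Thursday.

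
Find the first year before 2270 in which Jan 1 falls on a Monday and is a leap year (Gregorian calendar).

2244

Jan 1 advances by 2 weekdays after a leap year and by 1 after a common year.
2270: Jan 1 is Saturday.
2269: Friday
2268: Wednesday (leap)
2267: Tuesday
2266: Monday
2265: Sunday
2264: Friday (leap)
2263: Thursday
2262: Wednesday
2261: Tuesday
2260: Sunday (leap)
2259: Saturday
2258: Friday
2257: Thursday
2256: Tuesday (leap)
2255: Monday
2254: Sunday
2253: Saturday
2252: Thursday (leap)
2251: Wednesday
2250: Tuesday
2249: Monday
2248: Saturday (leap)
2247: Friday
2246: Thursday
2245: Wednesday
2244: Monday (leap)
2244 begins on a Monday and is a leap year.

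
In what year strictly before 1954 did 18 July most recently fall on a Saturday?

1953

From one year to the next, a fixed date's weekday advances by 1, or by 2 when a Feb 29 lies between the two dates.
1954: July 18 is Sunday.
1953: Saturday (−1)
18 July falls on a Saturday in 1953.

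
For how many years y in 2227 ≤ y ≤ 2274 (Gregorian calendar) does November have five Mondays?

14

November has 30 days; it has five Mondays when Monday falls among the first (month-length − 28) days — i.e. when November 1 is one of Monday/Sunday.
November 1 by year: 2227:Thu 2228:Sat 2229:Sun✓ 2230:Mon✓ 2231:Tue 2232:Thu 2233:Fri 2234:Sat 2235:Sun✓ 2236:Tue 2237:Wed 2238:Thu 2239:Fri 2240:Sun✓ 2241:Mon✓ …(18 more)… 2260:Thu 2261:Fri 2262:Sat 2263:Sun✓ 2264:Tue 2265:Wed 2266:Thu 2267:Fri 2268:Sun✓ 2269:Mon✓ 2270:Tue 2271:Wed 2272:Fri 2273:Sat 2274:Sun✓
Years with five Mondays: 2229, 2230, 2235, 2240, 2241, 2246, 2247, 2252, 2257, 2258, 2263, 2268, 2269, 2274 → 14.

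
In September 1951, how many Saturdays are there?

September 1951 has 30 days and begins on Saturday.
The first Saturday is September 1.
Saturdays fall on 1, 8, 15, 22, 29 — that's 5.

5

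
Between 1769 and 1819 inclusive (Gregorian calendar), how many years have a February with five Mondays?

February has 28 days (29 in leap years); it has five Mondays when Monday falls among the first (month-length − 28) days — i.e. when February 1 is Monday in a leap year (never in a common year).
February 1 by year: 1769:Wed 1770:Thu 1771:Fri 1772:Sat 1773:Mon 1774:Tue 1775:Wed 1776:Thu 1777:Sat 1778:Sun 1779:Mon 1780:Tue 1781:Thu 1782:Fri 1783:Sat …(21 more)… 1805:Fri 1806:Sat 1807:Sun 1808:Mon✓ 1809:Wed 1810:Thu 1811:Fri 1812:Sat 1813:Mon 1814:Tue 1815:Wed 1816:Thu 1817:Sat 1818:Sun 1819:Mon
Years with five Mondays: 1796, 1808 → 2.

2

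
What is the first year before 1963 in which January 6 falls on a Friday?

From one year to the next, a fixed date's weekday advances by 1, or by 2 when a Feb 29 lies between the two dates.
1963: January 6 is Sunday.
1962: Saturday (−1)
1961: Friday (−1)
January 6 falls on a Friday in 1961.

1961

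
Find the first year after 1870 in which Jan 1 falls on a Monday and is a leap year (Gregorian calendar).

Jan 1 advances by 2 weekdays after a leap year and by 1 after a common year.
1870: Jan 1 is Saturday.
1871: Sunday
1872: Monday (leap)
1872 begins on a Monday and is a leap year.

1872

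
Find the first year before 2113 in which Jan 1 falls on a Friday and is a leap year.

Jan 1 advances by 2 weekdays after a leap year and by 1 after a common year.
2113: Jan 1 is Sunday.
2112: Friday (leap)
2112 begins on a Friday and is a leap year.

2112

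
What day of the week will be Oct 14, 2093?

Wednesday

January 1, 2093 is a Thursday.
October 14 is day 287 of the year, i.e. 286 days after Jan 1.
286 mod 7 = 6, so advance 6 weekdays from Thursday: Wednesday.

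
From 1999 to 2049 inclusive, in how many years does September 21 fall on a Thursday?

7

Track September 21's weekday year by year (advancing +1, or +2 across a Feb 29):
  1999: Tue  2000: Thu (+2) ✓  2001: Fri (+1)  2002: Sat (+1)  2003: Sun (+1)
  2004: Tue (+2)  2005: Wed (+1)  2006: Thu (+1) ✓  2007: Fri (+1)  2008: Sun (+2)
  2009: Mon (+1)  2010: Tue (+1)  2011: Wed (+1)  2012: Fri (+2)  … (23 more years) …
  2036: Sun (+2)  2037: Mon (+1)  2038: Tue (+1)  2039: Wed (+1)  2040: Fri (+2)
  2041: Sat (+1)  2042: Sun (+1)  2043: Mon (+1)  2044: Wed (+2)  2045: Thu (+1) ✓
  2046: Fri (+1)  2047: Sat (+1)  2048: Mon (+2)  2049: Tue (+1)
Thursday years: 2000, 2006, 2017, 2023, 2028, 2034, 2045 — 7 in total.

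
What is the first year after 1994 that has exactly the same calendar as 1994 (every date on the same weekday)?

Two years share a calendar iff Jan 1 falls on the same weekday and both are leap or both are common. 1994: Jan 1 is Saturday, common year.
1995: Jan 1 Sunday, common
1996: Jan 1 Monday, leap
1997: Jan 1 Wednesday, common
1998: Jan 1 Thursday, common
1999: Jan 1 Friday, common
2000: Jan 1 Saturday, leap
2001: Jan 1 Monday, common
2002: Jan 1 Tuesday, common
2003: Jan 1 Wednesday, common
2004: Jan 1 Thursday, leap
2005: Jan 1 Saturday, common
2005 matches on both conditions.

2005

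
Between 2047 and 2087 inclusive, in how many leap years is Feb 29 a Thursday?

Leap years in 2047–2087: 10 of them.
Feb 29 weekday advances by 5 (mod 7) from one leap year to the next four years later (or differs when a century non-leap intervenes).
Leap-day weekdays: 2048:Sat 2052:Thu✓ 2056:Tue 2060:Sun 2064:Fri 2068:Wed 2072:Mon 2076:Sat 2080:Thu✓ 2084:Tue
Thursday: 2052, 2080 → 2.

2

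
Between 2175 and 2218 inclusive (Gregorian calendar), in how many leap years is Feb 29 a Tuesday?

Leap years in 2175–2218: 10 of them.
Feb 29 weekday advances by 5 (mod 7) from one leap year to the next four years later (or differs when a century non-leap intervenes).
Leap-day weekdays: 2176:Thu 2180:Tue✓ 2184:Sun 2188:Fri 2192:Wed 2196:Mon 2204:Wed 2208:Mon 2212:Sat 2216:Thu
Tuesday: 2180 → 1.

1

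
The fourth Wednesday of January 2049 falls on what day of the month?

January 1, 2049 is a Friday, so the first Wednesday is the 6th.
The fourth Wednesday is 6 + 21 = 27.

27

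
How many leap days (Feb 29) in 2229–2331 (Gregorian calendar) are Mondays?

4

Leap years in 2229–2331: 24 of them.
Feb 29 weekday advances by 5 (mod 7) from one leap year to the next four years later (or differs when a century non-leap intervenes).
Leap-day weekdays: 2232:Wed 2236:Mon✓ 2240:Sat 2244:Thu 2248:Tue 2252:Sun 2256:Fri 2260:Wed 2264:Mon✓ 2268:Sat 2272:Thu 2276:Tue 2280:Sun 2284:Fri 2288:Wed 2292:Mon✓ 2296:Sat 2304:Mon✓ 2308:Sat 2312:Thu 2316:Tue 2320:Sun 2324:Fri 2328:Wed
Monday: 2236, 2264, 2292, 2304 → 4.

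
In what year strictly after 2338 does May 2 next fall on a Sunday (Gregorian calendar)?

From one year to the next, a fixed date's weekday advances by 1, or by 2 when a Feb 29 lies between the two dates.
2338: May 2 is Monday.
2339: Tuesday (+1)
2340: Thursday (+2)
2341: Friday (+1)
2342: Saturday (+1)
2343: Sunday (+1)
May 2 falls on a Sunday in 2343.

2343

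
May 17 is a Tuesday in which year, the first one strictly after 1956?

From one year to the next, a fixed date's weekday advances by 1, or by 2 when a Feb 29 lies between the two dates.
1956: May 17 is Thursday.
1957: Friday (+1)
1958: Saturday (+1)
1959: Sunday (+1)
1960: Tuesday (+2)
May 17 falls on a Tuesday in 1960.

1960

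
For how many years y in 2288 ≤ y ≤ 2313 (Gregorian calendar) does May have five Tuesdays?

12

May has 31 days; it has five Tuesdays when Tuesday falls among the first (month-length − 28) days — i.e. when May 1 is one of Tuesday/Monday/Sunday.
May 1 by year: 2288:Tue✓ 2289:Wed 2290:Thu 2291:Fri 2292:Sun✓ 2293:Mon✓ 2294:Tue✓ 2295:Wed 2296:Fri 2297:Sat 2298:Sun✓ 2299:Mon✓ 2300:Tue✓ 2301:Wed 2302:Thu 2303:Fri 2304:Sun✓ 2305:Mon✓ 2306:Tue✓ 2307:Wed 2308:Fri 2309:Sat 2310:Sun✓ 2311:Mon✓ 2312:Wed 2313:Thu
Years with five Tuesdays: 2288, 2292, 2293, 2294, 2298, 2299, 2300, 2304, 2305, 2306, 2310, 2311 → 12.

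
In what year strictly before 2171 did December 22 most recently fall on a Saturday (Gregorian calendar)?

From one year to the next, a fixed date's weekday advances by 1, or by 2 when a Feb 29 lies between the two dates.
2171: December 22 is Sunday.
2170: Saturday (−1)
December 22 falls on a Saturday in 2170.

2170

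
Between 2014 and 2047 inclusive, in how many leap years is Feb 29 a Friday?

1

Leap years in 2014–2047: 8 of them.
Feb 29 weekday advances by 5 (mod 7) from one leap year to the next four years later (or differs when a century non-leap intervenes).
Leap-day weekdays: 2016:Mon 2020:Sat 2024:Thu 2028:Tue 2032:Sun 2036:Fri✓ 2040:Wed 2044:Mon
Friday: 2036 → 1.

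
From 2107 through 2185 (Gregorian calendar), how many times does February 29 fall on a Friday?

Leap years in 2107–2185: 20 of them.
Feb 29 weekday advances by 5 (mod 7) from one leap year to the next four years later (or differs when a century non-leap intervenes).
Leap-day weekdays: 2108:Wed 2112:Mon 2116:Sat 2120:Thu 2124:Tue 2128:Sun 2132:Fri✓ 2136:Wed 2140:Mon 2144:Sat 2148:Thu 2152:Tue 2156:Sun 2160:Fri✓ 2164:Wed 2168:Mon 2172:Sat 2176:Thu 2180:Tue 2184:Sun
Friday: 2132, 2160 → 2.

2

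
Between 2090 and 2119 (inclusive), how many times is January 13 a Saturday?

Track January 13's weekday year by year (advancing +1, or +2 across a Feb 29):
  2090: Fri  2091: Sat (+1) ✓  2092: Sun (+1)  2093: Tue (+2)  2094: Wed (+1)
  2095: Thu (+1)  2096: Fri (+1)  2097: Sun (+2)  2098: Mon (+1)  2099: Tue (+1)
  2100: Wed (+1)  2101: Thu (+1)  2102: Fri (+1)  2103: Sat (+1) ✓  2104: Sun (+1)
  2105: Tue (+2)  2106: Wed (+1)  2107: Thu (+1)  2108: Fri (+1)  2109: Sun (+2)
  2110: Mon (+1)  2111: Tue (+1)  2112: Wed (+1)  2113: Fri (+2)  2114: Sat (+1) ✓
  2115: Sun (+1)  2116: Mon (+1)  2117: Wed (+2)  2118: Thu (+1)  2119: Fri (+1)
Saturday years: 2091, 2103, 2114 — 3 in total.

3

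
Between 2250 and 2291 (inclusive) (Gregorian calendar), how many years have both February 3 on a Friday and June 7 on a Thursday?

2

Check each year's weekday for February 3 and June 7:
  2250: Sun/Fri  2251: Mon/Sat  2252: Tue/Mon  2253: Thu/Tue  2254: Fri/Wed  2255: Sat/Thu  2256: Sun/Sat  2257: Tue/Sun  2258: Wed/Mon  2259: Thu/Tue  2260: Fri/Thu ✓  2261: Sun/Fri  2262: Mon/Sat  2263: Tue/Sun  …(14 more)…  2278: Sun/Fri  2279: Mon/Sat  2280: Tue/Mon  2281: Thu/Tue  2282: Fri/Wed  2283: Sat/Thu  2284: Sun/Sat  2285: Tue/Sun  2286: Wed/Mon  2287: Thu/Tue  2288: Fri/Thu ✓  2289: Sun/Fri  2290: Mon/Sat  2291: Tue/Sun
Both conditions hold in: 2260, 2288 — 2.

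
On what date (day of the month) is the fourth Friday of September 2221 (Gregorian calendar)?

September 1, 2221 is a Saturday, so the first Friday is the 7th.
The fourth Friday is 7 + 21 = 28.

28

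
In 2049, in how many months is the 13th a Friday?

1

Check the 13th of each month of 2049: Jan 13: Wed, Feb 13: Sat, Mar 13: Sat, Apr 13: Tue, May 13: Thu, Jun 13: Sun, Jul 13: Tue, Aug 13: Fri, Sep 13: Mon, Oct 13: Wed, Nov 13: Sat, Dec 13: Mon.
Friday occurs in August — 1 month.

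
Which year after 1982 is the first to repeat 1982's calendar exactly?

Two years share a calendar iff Jan 1 falls on the same weekday and both are leap or both are common. 1982: Jan 1 is Friday, common year.
1983: Jan 1 Saturday, common
1984: Jan 1 Sunday, leap
1985: Jan 1 Tuesday, common
1986: Jan 1 Wednesday, common
1987: Jan 1 Thursday, common
1988: Jan 1 Friday, leap
1989: Jan 1 Sunday, common
1990: Jan 1 Monday, common
1991: Jan 1 Tuesday, common
1992: Jan 1 Wednesday, leap
1993: Jan 1 Friday, common
1993 matches on both conditions.

1993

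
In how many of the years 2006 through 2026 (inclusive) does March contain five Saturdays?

9

March has 31 days; it has five Saturdays when Saturday falls among the first (month-length − 28) days — i.e. when March 1 is one of Saturday/Friday/Thursday.
March 1 by year: 2006:Wed 2007:Thu✓ 2008:Sat✓ 2009:Sun 2010:Mon 2011:Tue 2012:Thu✓ 2013:Fri✓ 2014:Sat✓ 2015:Sun 2016:Tue 2017:Wed 2018:Thu✓ 2019:Fri✓ 2020:Sun 2021:Mon 2022:Tue 2023:Wed 2024:Fri✓ 2025:Sat✓ 2026:Sun
Years with five Saturdays: 2007, 2008, 2012, 2013, 2014, 2018, 2019, 2024, 2025 → 9.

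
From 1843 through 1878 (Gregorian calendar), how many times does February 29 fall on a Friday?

1

Leap years in 1843–1878: 9 of them.
Feb 29 weekday advances by 5 (mod 7) from one leap year to the next four years later (or differs when a century non-leap intervenes).
Leap-day weekdays: 1844:Thu 1848:Tue 1852:Sun 1856:Fri✓ 1860:Wed 1864:Mon 1868:Sat 1872:Thu 1876:Tue
Friday: 1856 → 1.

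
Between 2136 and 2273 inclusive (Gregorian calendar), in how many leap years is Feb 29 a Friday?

Leap years in 2136–2273: 34 of them.
Feb 29 weekday advances by 5 (mod 7) from one leap year to the next four years later (or differs when a century non-leap intervenes).
Leap-day weekdays: 2136:Wed 2140:Mon 2144:Sat 2148:Thu 2152:Tue 2156:Sun 2160:Fri✓ 2164:Wed 2168:Mon 2172:Sat 2176:Thu 2180:Tue 2184:Sun …(8 more)… 2224:Sun 2228:Fri✓ 2232:Wed 2236:Mon 2240:Sat 2244:Thu 2248:Tue 2252:Sun 2256:Fri✓ 2260:Wed 2264:Mon 2268:Sat 2272:Thu
Friday: 2160, 2188, 2228, 2256 → 4.

4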